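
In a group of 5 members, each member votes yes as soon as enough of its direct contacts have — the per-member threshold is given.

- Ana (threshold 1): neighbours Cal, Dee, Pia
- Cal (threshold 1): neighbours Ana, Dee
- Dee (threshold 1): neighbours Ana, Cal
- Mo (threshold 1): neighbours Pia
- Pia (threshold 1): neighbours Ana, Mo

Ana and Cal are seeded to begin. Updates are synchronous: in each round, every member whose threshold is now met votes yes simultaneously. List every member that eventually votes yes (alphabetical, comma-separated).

Round 1 — Ana, Cal vote yes (initial).
Round 2 — checking thresholds:
  Dee: 2 of 2 neighbours ≥ 1, votes yes.
  Pia: 1 of 2 neighbours ≥ 1, votes yes.
Round 3 — checking thresholds:
  Mo: 1 of 1 neighbours ≥ 1, votes yes.
Round 4 — no new yes votes; cascade stops.

Ana, Cal, Dee, Mo, Pia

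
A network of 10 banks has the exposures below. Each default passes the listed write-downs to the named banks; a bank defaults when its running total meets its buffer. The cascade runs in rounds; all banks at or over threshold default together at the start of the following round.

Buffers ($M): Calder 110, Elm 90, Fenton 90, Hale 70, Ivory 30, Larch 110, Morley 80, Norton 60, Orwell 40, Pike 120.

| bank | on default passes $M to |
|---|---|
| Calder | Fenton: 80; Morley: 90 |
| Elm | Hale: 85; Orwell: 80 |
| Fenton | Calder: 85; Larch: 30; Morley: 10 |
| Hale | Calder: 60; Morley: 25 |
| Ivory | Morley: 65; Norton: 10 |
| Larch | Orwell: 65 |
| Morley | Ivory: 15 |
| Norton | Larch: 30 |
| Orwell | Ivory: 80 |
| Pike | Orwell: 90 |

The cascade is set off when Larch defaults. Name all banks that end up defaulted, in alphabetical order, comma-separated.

Round 1 — Larch defaults (initial).
  Orwell: +65 → 65 ≥ 40
Round 2 — Orwell defaults.
  Ivory: +80 → 80 ≥ 30
Round 3 — Ivory defaults.
  Morley: +65 → 65 < 80
  Norton: +10 → 10 < 60
No further defaults.

Ivory, Larch, Orwell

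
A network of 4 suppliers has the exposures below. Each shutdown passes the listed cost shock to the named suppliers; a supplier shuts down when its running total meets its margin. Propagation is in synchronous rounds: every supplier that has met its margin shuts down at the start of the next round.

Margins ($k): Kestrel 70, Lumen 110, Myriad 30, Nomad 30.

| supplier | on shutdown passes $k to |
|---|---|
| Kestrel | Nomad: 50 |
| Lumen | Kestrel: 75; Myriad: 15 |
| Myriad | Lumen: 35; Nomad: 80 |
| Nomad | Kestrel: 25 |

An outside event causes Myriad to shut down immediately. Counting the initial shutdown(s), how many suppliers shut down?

2

Round 1 — Myriad shuts down (initial).
  Lumen: +35 → 35 < 110
  Nomad: +80 → 80 ≥ 30
Round 2 — Nomad shuts down.
  Kestrel: +25 → 25 < 70
No further shutdowns.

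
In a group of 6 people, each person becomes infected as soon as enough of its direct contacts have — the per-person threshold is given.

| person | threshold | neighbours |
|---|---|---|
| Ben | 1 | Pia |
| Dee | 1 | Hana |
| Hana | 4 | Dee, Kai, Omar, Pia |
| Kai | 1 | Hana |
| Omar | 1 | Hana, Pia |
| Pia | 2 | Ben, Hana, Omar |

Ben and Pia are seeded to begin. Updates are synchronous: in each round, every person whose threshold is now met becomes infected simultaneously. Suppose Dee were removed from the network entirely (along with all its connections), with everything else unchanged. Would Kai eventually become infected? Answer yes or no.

no

With Dee removed:
Round 1 — Ben, Pia become infected (initial).
Round 2 — checking thresholds:
  Hana: 1 of 3 neighbours < 4, holds.
  Omar: 1 of 2 neighbours ≥ 1, becomes infected.
Round 3 — no new infections; cascade stops.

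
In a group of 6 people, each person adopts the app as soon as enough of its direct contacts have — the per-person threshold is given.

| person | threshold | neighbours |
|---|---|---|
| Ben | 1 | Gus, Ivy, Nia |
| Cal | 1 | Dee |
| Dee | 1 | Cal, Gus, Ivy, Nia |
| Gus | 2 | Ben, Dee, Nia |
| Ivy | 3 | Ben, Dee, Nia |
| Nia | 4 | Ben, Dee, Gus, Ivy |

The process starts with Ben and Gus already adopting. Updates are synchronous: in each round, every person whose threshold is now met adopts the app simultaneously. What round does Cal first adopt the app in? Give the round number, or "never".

Round 1 — Ben, Gus adopt the app (initial).
Round 2 — checking thresholds:
  Dee: 1 of 4 neighbours ≥ 1, adopts the app.
  Ivy: 1 of 3 neighbours < 3, below threshold.
  Nia: 2 of 4 neighbours < 4, below threshold.
Round 3 — checking thresholds:
  Cal: 1 of 1 neighbours ≥ 1, adopts the app.
  Ivy: 2 of 3 neighbours < 3, below threshold.
  Nia: 3 of 4 neighbours < 4, below threshold.
Round 4 — no new adoptions; cascade stops.

3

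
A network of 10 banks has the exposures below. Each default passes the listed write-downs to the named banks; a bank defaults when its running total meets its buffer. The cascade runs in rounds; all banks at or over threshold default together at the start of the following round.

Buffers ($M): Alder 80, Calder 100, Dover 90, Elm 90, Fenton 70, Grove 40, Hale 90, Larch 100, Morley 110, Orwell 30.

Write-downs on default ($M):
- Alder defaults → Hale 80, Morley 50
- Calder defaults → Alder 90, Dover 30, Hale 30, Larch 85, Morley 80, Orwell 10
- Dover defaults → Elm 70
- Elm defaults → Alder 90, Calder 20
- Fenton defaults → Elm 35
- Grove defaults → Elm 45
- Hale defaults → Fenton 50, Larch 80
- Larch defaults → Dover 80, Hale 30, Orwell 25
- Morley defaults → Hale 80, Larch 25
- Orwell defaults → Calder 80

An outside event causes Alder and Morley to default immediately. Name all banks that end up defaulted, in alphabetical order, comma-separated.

Alder, Hale, Larch, Morley

Round 1 — Alder, Morley default (initial).
  Hale: +80+80 → 160 ≥ 90
  Larch: +25 → 25 < 100
Round 2 — Hale defaults.
  Fenton: +50 → 50 < 70
  Larch: +80 → 105 ≥ 100
Round 3 — Larch defaults.
  Dover: +80 → 80 < 90
  Orwell: +25 → 25 < 30
No further defaults.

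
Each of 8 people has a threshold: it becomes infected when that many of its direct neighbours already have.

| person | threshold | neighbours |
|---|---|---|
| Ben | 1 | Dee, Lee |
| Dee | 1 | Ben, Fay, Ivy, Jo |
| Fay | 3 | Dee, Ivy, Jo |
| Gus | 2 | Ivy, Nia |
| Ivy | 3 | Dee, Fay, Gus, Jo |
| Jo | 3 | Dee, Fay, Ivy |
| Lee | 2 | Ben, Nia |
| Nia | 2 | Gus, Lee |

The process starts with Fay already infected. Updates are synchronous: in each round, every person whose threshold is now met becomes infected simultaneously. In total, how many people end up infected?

3

Round 1 — Fay becomes infected (initial).
Round 2 — checking thresholds:
  Dee: 1 of 4 neighbours ≥ 1, becomes infected.
  Ivy: 1 of 4 neighbours < 3, not yet.
  Jo: 1 of 3 neighbours < 3, not yet.
Round 3 — checking thresholds:
  Ben: 1 of 2 neighbours ≥ 1, becomes infected.
  Ivy: 2 of 4 neighbours < 3, not yet.
  Jo: 2 of 3 neighbours < 3, not yet.
Round 4 — no new infections; cascade stops.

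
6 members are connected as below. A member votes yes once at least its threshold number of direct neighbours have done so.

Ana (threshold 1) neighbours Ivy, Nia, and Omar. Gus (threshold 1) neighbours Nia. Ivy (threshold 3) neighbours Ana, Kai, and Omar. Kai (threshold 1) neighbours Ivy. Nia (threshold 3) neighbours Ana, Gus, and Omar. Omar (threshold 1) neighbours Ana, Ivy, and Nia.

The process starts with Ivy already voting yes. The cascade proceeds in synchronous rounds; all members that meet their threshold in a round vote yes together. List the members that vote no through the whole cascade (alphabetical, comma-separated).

Round 1 — Ivy votes yes (initial).
Round 2 — checking thresholds:
  Ana: 1 of 3 neighbours ≥ 1, votes yes.
  Kai: 1 of 1 neighbours ≥ 1, votes yes.
  Omar: 1 of 3 neighbours ≥ 1, votes yes.
Round 3 — no new yes votes; cascade stops.

Gus, Nia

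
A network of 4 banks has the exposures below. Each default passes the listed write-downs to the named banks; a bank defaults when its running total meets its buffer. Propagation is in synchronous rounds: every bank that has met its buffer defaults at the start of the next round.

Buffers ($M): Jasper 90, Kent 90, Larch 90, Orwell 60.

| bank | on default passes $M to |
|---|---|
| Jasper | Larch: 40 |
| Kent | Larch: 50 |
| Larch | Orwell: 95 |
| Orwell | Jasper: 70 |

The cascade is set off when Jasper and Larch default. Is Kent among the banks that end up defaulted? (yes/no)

Round 1 — Jasper, Larch default (initial).
  Orwell: +95 → 95 ≥ 60
Round 2 — Orwell defaults.
No further defaults.

no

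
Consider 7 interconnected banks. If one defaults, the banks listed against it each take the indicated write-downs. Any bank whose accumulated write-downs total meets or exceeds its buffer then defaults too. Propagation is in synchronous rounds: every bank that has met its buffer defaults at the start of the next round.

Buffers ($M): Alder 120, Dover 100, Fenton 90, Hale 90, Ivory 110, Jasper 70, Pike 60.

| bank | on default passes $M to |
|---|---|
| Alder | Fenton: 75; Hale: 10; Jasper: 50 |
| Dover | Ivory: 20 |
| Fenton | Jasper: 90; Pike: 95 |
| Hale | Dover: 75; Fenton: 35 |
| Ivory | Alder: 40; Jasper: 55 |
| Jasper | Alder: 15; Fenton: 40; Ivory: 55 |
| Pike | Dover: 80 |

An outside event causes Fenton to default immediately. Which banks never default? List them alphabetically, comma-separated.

Round 1 — Fenton defaults (initial).
  Jasper: +90 → 90 ≥ 70
  Pike: +95 → 95 ≥ 60
Round 2 — Jasper, Pike default.
  Alder: +15 → 15 < 120
  Dover: +80 → 80 < 100
  Ivory: +55 → 55 < 110
No further defaults.

Alder, Dover, Hale, Ivory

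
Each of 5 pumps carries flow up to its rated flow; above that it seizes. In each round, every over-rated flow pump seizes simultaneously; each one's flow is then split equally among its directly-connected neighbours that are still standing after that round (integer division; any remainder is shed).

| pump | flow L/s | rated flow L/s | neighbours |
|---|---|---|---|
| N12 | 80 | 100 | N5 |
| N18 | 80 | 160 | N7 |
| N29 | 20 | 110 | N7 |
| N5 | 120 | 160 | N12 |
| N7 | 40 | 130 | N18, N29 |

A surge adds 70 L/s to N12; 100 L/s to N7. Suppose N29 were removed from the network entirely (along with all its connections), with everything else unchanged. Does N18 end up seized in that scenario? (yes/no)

yes

With N29 removed:
Round 1 — N12 at 150 > 100; N7 at 140 > 130. N12, N7 seize.
  N12 sheds 150 L/s to N5: 150 each.
    N5: 120+150 = 270 > 160
  N7 sheds 140 L/s to N18: 140 each.
    N18: 80+140 = 220 > 160
Round 2 — N18, N5 seize.
  N18 sheds 220 L/s: no online neighbours, lost.
  N5 sheds 270 L/s: no online neighbours, lost.
No further seizures.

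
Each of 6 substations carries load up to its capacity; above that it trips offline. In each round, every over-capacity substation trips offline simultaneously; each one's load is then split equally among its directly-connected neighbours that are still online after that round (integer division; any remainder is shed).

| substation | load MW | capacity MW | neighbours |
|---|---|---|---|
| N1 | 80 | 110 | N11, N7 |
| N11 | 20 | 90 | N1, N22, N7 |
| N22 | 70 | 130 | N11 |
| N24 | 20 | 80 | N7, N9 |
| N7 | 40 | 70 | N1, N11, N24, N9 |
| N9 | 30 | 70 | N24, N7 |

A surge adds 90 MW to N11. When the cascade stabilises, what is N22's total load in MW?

Round 1 — N11 at 110 > 90. N11 trips offline.
  N11 sheds 110 MW to N1, N22, N7: 36 each (2 lost).
    N1: 80+36 = 116 > 110
    N22: 70+36 = 106 ≤ 130
    N7: 40+36 = 76 > 70
Round 2 — N1, N7 trip offline.
  N1 sheds 116 MW: no online neighbours, lost.
  N7 sheds 76 MW to N24, N9: 38 each.
    N24: 20+38 = 58 ≤ 80
    N9: 30+38 = 68 ≤ 70
No further trips.

106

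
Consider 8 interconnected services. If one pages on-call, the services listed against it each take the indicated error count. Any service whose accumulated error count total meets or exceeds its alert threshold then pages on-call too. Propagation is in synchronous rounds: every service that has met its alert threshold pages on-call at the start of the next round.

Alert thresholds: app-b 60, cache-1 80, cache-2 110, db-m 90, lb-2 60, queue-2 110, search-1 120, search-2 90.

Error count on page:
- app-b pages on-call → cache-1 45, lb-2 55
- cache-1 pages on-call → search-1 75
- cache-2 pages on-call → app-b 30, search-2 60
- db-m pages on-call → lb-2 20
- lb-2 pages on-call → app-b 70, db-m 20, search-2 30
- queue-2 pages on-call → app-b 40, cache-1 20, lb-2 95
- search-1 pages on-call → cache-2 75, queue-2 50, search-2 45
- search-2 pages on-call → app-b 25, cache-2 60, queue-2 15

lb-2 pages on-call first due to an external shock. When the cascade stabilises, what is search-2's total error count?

30

Round 1 — lb-2 pages on-call (initial).
  app-b: +70 → 70 ≥ 60
  db-m: +20 → 20 < 90
  search-2: +30 → 30 < 90
Round 2 — app-b pages on-call.
  cache-1: +45 → 45 < 80
No further pages.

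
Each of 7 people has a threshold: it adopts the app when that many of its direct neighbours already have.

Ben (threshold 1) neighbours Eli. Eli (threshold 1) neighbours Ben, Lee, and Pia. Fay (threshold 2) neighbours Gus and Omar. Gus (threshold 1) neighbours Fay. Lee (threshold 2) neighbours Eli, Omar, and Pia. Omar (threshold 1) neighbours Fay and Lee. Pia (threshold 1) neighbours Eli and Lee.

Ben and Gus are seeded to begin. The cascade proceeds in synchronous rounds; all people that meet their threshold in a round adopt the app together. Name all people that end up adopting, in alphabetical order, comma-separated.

Round 1 — Ben, Gus adopt the app (initial).
Round 2 — checking thresholds:
  Eli: 1 of 3 neighbours ≥ 1, adopts the app.
  Fay: 1 of 2 neighbours < 2, holds.
Round 3 — checking thresholds:
  Fay: 1 of 2 neighbours < 2, holds.
  Lee: 1 of 3 neighbours < 2, holds.
  Pia: 1 of 2 neighbours ≥ 1, adopts the app.
Round 4 — checking thresholds:
  Fay: 1 of 2 neighbours < 2, holds.
  Lee: 2 of 3 neighbours ≥ 2, adopts the app.
Round 5 — checking thresholds:
  Fay: 1 of 2 neighbours < 2, holds.
  Omar: 1 of 2 neighbours ≥ 1, adopts the app.
Round 6 — checking thresholds:
  Fay: 2 of 2 neighbours ≥ 2, adopts the app.
Round 7 — no new adoptions; cascade stops.

Ben, Eli, Fay, Gus, Lee, Omar, Pia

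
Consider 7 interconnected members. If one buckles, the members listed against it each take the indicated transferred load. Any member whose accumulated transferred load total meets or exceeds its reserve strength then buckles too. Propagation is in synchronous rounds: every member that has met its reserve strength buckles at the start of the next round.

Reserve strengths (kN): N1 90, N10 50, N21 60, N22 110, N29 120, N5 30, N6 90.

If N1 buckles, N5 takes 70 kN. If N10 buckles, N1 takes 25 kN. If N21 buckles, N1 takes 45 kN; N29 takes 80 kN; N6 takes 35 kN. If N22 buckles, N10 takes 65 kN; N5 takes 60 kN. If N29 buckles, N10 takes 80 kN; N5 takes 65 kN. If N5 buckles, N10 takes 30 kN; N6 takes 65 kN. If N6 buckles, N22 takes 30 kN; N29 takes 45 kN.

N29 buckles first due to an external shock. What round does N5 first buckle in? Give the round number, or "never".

2

Round 1 — N29 buckles (initial).
  N10: +80 → 80 ≥ 50
  N5: +65 → 65 ≥ 30
Round 2 — N10, N5 buckle.
  N1: +25 → 25 < 90
  N6: +65 → 65 < 90
No further bucklings.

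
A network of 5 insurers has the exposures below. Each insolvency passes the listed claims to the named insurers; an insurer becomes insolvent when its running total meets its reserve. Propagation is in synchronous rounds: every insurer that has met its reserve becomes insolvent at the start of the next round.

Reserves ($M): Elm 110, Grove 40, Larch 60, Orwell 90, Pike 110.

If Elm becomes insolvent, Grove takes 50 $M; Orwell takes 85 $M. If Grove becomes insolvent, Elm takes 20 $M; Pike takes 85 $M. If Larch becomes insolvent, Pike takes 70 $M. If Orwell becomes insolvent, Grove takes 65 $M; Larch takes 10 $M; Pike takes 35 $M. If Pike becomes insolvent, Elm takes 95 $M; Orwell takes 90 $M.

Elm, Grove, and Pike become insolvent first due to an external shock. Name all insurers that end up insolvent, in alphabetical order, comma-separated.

Round 1 — Elm, Grove, Pike become insolvent (initial).
  Orwell: +85+90 → 175 ≥ 90
Round 2 — Orwell becomes insolvent.
  Larch: +10 → 10 < 60
No further insolvencies.

Elm, Grove, Orwell, Pike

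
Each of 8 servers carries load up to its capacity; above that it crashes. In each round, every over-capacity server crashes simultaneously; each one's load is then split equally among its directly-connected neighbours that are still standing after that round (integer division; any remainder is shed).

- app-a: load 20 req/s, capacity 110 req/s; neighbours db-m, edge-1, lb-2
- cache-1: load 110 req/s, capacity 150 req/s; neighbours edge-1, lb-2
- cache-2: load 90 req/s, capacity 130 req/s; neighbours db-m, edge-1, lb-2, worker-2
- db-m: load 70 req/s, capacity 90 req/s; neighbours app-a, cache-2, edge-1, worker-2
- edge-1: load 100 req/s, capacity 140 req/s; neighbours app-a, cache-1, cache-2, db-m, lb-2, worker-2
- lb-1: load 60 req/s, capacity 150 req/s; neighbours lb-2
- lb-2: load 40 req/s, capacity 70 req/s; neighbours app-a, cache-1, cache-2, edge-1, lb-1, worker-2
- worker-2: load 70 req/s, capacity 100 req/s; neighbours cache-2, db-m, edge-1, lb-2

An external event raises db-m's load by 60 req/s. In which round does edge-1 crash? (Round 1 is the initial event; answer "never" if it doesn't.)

Round 1 — db-m at 130 > 90. db-m crashes.
  db-m sheds 130 req/s to app-a, cache-2, edge-1, worker-2: 32 each (2 lost).
    app-a: 20+32 = 52 ≤ 110
    cache-2: 90+32 = 122 ≤ 130
    edge-1: 100+32 = 132 ≤ 140
    worker-2: 70+32 = 102 > 100
Round 2 — worker-2 crashes.
  worker-2 sheds 102 req/s to cache-2, edge-1, lb-2: 34 each.
    cache-2: 122+34 = 156 > 130
    edge-1: 132+34 = 166 > 140
    lb-2: 40+34 = 74 > 70
Round 3 — cache-2, edge-1, lb-2 crash.
  cache-2 sheds 156 req/s: no online neighbours, lost.
  edge-1 sheds 166 req/s to app-a, cache-1: 83 each.
    app-a: 52+83 = 135 > 110
    cache-1: 110+83 = 193 > 150
  lb-2 sheds 74 req/s to app-a, cache-1, lb-1: 24 each (2 lost).
    app-a: 135+24 = 159 > 110
    cache-1: 193+24 = 217 > 150
    lb-1: 60+24 = 84 ≤ 150
Round 4 — app-a, cache-1 crash.
  app-a sheds 159 req/s: no online neighbours, lost.
  cache-1 sheds 217 req/s: no online neighbours, lost.
No further crashes.

3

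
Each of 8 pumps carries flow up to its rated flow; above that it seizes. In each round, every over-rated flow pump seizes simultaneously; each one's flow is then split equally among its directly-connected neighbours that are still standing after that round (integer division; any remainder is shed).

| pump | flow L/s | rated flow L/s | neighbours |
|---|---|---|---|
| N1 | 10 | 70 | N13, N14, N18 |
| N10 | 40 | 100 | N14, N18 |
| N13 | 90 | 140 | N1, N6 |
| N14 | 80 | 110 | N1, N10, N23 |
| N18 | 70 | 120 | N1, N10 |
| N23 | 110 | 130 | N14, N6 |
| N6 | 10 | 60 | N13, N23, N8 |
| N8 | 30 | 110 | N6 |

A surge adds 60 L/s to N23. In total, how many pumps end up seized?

Round 1 — N23 at 170 > 130. N23 seizes.
  N23 sheds 170 L/s to N14, N6: 85 each.
    N14: 80+85 = 165 > 110
    N6: 10+85 = 95 > 60
Round 2 — N14, N6 seize.
  N14 sheds 165 L/s to N1, N10: 82 each (1 lost).
    N1: 10+82 = 92 > 70
    N10: 40+82 = 122 > 100
  N6 sheds 95 L/s to N13, N8: 47 each (1 lost).
    N13: 90+47 = 137 ≤ 140
    N8: 30+47 = 77 ≤ 110
Round 3 — N1, N10 seize.
  N1 sheds 92 L/s to N13, N18: 46 each.
    N13: 137+46 = 183 > 140
    N18: 70+46 = 116 ≤ 120
  N10 sheds 122 L/s to N18: 122 each.
    N18: 116+122 = 238 > 120
Round 4 — N13, N18 seize.
  N13 sheds 183 L/s: no online neighbours, lost.
  N18 sheds 238 L/s: no online neighbours, lost.
No further seizures.

7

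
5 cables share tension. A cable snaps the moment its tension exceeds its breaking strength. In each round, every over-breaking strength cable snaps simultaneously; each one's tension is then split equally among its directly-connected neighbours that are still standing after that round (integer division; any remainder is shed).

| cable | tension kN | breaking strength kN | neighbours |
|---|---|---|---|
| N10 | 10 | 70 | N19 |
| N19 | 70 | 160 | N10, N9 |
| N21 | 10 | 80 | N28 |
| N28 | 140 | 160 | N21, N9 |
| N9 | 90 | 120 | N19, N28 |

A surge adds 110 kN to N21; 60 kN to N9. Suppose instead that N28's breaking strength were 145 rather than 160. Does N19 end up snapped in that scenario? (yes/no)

no

With N28's breaking strength at 145:
Round 1 — N21 at 120 > 80; N9 at 150 > 120. N21, N9 snap.
  N21 sheds 120 kN to N28: 120 each.
    N28: 140+120 = 260 > 145
  N9 sheds 150 kN to N19, N28: 75 each.
    N19: 70+75 = 145 ≤ 160
    N28: 260+75 = 335 > 145
Round 2 — N28 snaps.
  N28 sheds 335 kN: no online neighbours, lost.
No further breaks.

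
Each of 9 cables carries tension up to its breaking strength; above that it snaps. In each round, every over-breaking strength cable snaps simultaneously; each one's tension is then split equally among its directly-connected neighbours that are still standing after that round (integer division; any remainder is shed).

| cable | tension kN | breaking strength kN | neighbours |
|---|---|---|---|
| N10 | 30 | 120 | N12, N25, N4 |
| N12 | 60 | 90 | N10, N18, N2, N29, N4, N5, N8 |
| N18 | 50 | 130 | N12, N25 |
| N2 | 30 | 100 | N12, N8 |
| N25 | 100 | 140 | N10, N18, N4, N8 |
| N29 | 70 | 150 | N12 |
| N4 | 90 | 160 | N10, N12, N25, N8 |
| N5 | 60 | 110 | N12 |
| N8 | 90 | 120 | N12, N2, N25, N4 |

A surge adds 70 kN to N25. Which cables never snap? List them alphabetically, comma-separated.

N18, N2, N29, N5

Round 1 — N25 at 170 > 140. N25 snaps.
  N25 sheds 170 kN to N10, N18, N4, N8: 42 each (2 lost).
    N10: 30+42 = 72 ≤ 120
    N18: 50+42 = 92 ≤ 130
    N4: 90+42 = 132 ≤ 160
    N8: 90+42 = 132 > 120
Round 2 — N8 snaps.
  N8 sheds 132 kN to N12, N2, N4: 44 each.
    N12: 60+44 = 104 > 90
    N2: 30+44 = 74 ≤ 100
    N4: 132+44 = 176 > 160
Round 3 — N12, N4 snap.
  N12 sheds 104 kN to N10, N18, N2, N29, N5: 20 each (4 lost).
    N10: 72+20 = 92 ≤ 120
    N18: 92+20 = 112 ≤ 130
    N2: 74+20 = 94 ≤ 100
    N29: 70+20 = 90 ≤ 150
    N5: 60+20 = 80 ≤ 110
  N4 sheds 176 kN to N10: 176 each.
    N10: 92+176 = 268 > 120
Round 4 — N10 snaps.
  N10 sheds 268 kN: no online neighbours, lost.
No further breaks.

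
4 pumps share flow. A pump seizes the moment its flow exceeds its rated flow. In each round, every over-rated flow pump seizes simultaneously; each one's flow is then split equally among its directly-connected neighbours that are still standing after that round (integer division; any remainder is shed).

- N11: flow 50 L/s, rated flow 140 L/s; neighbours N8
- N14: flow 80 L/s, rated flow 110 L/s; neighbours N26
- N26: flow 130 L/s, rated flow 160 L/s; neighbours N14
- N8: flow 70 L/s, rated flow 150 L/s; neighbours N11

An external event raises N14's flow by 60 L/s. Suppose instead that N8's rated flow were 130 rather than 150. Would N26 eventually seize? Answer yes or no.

yes

With N8's rated flow at 130:
Round 1 — N14 at 140 > 110. N14 seizes.
  N14 sheds 140 L/s to N26: 140 each.
    N26: 130+140 = 270 > 160
Round 2 — N26 seizes.
  N26 sheds 270 L/s: no online neighbours, lost.
No further seizures.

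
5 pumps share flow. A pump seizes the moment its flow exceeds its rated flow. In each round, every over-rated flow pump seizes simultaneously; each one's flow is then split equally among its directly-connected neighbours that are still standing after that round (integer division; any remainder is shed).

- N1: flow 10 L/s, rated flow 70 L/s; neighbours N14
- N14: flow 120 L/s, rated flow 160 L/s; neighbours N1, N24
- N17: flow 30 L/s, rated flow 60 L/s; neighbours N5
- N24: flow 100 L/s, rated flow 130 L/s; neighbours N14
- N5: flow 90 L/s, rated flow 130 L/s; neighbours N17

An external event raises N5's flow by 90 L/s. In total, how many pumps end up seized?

2

Round 1 — N5 at 180 > 130. N5 seizes.
  N5 sheds 180 L/s to N17: 180 each.
    N17: 30+180 = 210 > 60
Round 2 — N17 seizes.
  N17 sheds 210 L/s: no online neighbours, lost.
No further seizures.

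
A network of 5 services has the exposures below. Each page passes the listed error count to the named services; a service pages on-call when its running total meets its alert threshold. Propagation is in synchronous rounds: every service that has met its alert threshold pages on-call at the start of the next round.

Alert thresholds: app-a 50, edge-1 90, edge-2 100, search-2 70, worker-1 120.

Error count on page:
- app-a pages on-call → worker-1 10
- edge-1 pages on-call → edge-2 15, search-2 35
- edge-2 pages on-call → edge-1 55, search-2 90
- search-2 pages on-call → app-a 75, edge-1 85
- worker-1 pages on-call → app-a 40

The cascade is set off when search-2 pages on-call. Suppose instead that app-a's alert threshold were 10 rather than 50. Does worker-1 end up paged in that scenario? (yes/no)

no

With app-a's alert threshold at 10:
Round 1 — search-2 pages on-call (initial).
  app-a: +75 → 75 ≥ 10
  edge-1: +85 → 85 < 90
Round 2 — app-a pages on-call.
  worker-1: +10 → 10 < 120
No further pages.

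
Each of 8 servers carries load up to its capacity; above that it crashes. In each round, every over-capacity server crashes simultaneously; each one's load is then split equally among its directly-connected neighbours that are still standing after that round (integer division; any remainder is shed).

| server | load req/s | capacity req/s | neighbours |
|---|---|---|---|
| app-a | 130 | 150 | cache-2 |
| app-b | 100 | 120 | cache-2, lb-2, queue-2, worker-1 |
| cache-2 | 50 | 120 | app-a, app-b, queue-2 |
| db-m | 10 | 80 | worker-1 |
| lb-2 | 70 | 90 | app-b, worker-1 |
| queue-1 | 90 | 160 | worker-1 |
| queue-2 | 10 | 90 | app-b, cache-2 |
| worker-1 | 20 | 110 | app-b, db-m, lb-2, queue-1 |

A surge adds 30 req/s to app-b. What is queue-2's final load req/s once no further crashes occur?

42

Round 1 — app-b at 130 > 120. app-b crashes.
  app-b sheds 130 req/s to cache-2, lb-2, queue-2, worker-1: 32 each (2 lost).
    cache-2: 50+32 = 82 ≤ 120
    lb-2: 70+32 = 102 > 90
    queue-2: 10+32 = 42 ≤ 90
    worker-1: 20+32 = 52 ≤ 110
Round 2 — lb-2 crashes.
  lb-2 sheds 102 req/s to worker-1: 102 each.
    worker-1: 52+102 = 154 > 110
Round 3 — worker-1 crashes.
  worker-1 sheds 154 req/s to db-m, queue-1: 77 each.
    db-m: 10+77 = 87 > 80
    queue-1: 90+77 = 167 > 160
Round 4 — db-m, queue-1 crash.
  db-m sheds 87 req/s: no online neighbours, lost.
  queue-1 sheds 167 req/s: no online neighbours, lost.
No further crashes.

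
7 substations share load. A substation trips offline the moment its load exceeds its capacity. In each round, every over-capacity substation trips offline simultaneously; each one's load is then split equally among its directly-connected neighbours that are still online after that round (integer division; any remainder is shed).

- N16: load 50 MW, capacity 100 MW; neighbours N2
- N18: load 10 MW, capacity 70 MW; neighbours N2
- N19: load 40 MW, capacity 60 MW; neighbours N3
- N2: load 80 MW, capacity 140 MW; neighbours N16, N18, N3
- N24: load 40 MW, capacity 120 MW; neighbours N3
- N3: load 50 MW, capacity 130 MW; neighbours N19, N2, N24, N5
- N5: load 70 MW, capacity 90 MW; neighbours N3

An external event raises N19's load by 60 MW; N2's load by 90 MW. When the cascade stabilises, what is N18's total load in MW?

Round 1 — N19 at 100 > 60; N2 at 170 > 140. N19, N2 trip offline.
  N19 sheds 100 MW to N3: 100 each.
    N3: 50+100 = 150 > 130
  N2 sheds 170 MW to N16, N18, N3: 56 each (2 lost).
    N16: 50+56 = 106 > 100
    N18: 10+56 = 66 ≤ 70
    N3: 150+56 = 206 > 130
Round 2 — N16, N3 trip offline.
  N16 sheds 106 MW: no online neighbours, lost.
  N3 sheds 206 MW to N24, N5: 103 each.
    N24: 40+103 = 143 > 120
    N5: 70+103 = 173 > 90
Round 3 — N24, N5 trip offline.
  N24 sheds 143 MW: no online neighbours, lost.
  N5 sheds 173 MW: no online neighbours, lost.
No further trips.

66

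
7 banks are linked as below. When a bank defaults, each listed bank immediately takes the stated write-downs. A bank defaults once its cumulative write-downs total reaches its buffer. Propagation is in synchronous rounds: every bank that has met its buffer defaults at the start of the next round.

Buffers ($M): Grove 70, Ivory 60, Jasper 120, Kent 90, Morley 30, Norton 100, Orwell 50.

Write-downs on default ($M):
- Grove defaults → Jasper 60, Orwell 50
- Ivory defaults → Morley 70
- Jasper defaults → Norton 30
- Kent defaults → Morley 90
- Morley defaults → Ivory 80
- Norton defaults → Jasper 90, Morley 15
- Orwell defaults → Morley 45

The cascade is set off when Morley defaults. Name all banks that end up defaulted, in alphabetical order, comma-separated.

Round 1 — Morley defaults (initial).
  Ivory: +80 → 80 ≥ 60
Round 2 — Ivory defaults.
No further defaults.

Ivory, Morley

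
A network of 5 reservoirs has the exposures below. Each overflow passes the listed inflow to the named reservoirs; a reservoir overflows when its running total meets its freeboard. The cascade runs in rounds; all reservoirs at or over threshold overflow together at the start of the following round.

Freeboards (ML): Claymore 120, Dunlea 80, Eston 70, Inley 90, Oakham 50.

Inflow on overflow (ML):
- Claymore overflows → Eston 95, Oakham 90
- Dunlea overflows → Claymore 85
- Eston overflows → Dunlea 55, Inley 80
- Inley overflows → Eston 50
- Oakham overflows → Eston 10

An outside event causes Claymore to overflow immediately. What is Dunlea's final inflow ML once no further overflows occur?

55

Round 1 — Claymore overflows (initial).
  Eston: +95 → 95 ≥ 70
  Oakham: +90 → 90 ≥ 50
Round 2 — Eston, Oakham overflow.
  Dunlea: +55 → 55 < 80
  Inley: +80 → 80 < 90
No further overflows.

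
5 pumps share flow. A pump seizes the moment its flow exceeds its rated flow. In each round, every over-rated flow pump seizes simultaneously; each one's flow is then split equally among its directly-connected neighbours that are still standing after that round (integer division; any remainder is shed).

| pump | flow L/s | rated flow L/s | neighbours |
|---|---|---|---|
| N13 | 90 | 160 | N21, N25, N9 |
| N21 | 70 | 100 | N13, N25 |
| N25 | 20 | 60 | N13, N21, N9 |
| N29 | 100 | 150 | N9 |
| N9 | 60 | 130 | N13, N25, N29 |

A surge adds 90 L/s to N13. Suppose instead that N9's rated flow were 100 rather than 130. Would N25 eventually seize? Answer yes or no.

With N9's rated flow at 100:
Round 1 — N13 at 180 > 160. N13 seizes.
  N13 sheds 180 L/s to N21, N25, N9: 60 each.
    N21: 70+60 = 130 > 100
    N25: 20+60 = 80 > 60
    N9: 60+60 = 120 > 100
Round 2 — N21, N25, N9 seize.
  N21 sheds 130 L/s: no online neighbours, lost.
  N25 sheds 80 L/s: no online neighbours, lost.
  N9 sheds 120 L/s to N29: 120 each.
    N29: 100+120 = 220 > 150
Round 3 — N29 seizes.
  N29 sheds 220 L/s: no online neighbours, lost.
No further seizures.

yes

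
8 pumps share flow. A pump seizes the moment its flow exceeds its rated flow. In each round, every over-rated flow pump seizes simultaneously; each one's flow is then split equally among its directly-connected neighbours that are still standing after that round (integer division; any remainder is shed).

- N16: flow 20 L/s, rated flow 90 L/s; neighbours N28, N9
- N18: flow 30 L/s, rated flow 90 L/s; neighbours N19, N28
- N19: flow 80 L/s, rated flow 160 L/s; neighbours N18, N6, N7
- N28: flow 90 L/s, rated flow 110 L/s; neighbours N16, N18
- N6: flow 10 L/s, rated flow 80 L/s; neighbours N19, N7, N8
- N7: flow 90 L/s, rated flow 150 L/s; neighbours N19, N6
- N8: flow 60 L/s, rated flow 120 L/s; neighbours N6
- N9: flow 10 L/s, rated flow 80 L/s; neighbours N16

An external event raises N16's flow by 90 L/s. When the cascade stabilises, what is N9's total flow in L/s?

Round 1 — N16 at 110 > 90. N16 seizes.
  N16 sheds 110 L/s to N28, N9: 55 each.
    N28: 90+55 = 145 > 110
    N9: 10+55 = 65 ≤ 80
Round 2 — N28 seizes.
  N28 sheds 145 L/s to N18: 145 each.
    N18: 30+145 = 175 > 90
Round 3 — N18 seizes.
  N18 sheds 175 L/s to N19: 175 each.
    N19: 80+175 = 255 > 160
Round 4 — N19 seizes.
  N19 sheds 255 L/s to N6, N7: 127 each (1 lost).
    N6: 10+127 = 137 > 80
    N7: 90+127 = 217 > 150
Round 5 — N6, N7 seize.
  N6 sheds 137 L/s to N8: 137 each.
    N8: 60+137 = 197 > 120
  N7 sheds 217 L/s: no online neighbours, lost.
Round 6 — N8 seizes.
  N8 sheds 197 L/s: no online neighbours, lost.
No further seizures.

65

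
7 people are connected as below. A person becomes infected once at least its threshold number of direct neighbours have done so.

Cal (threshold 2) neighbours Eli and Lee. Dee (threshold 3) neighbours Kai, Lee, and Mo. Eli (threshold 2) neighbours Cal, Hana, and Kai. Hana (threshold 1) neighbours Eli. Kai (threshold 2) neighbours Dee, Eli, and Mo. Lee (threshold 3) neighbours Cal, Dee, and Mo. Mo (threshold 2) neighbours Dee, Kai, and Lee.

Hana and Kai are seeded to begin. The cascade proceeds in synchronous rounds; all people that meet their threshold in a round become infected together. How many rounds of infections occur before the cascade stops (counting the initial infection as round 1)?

Round 1 — Hana, Kai become infected (initial).
Round 2 — checking thresholds:
  Dee: 1 of 3 neighbours < 3, below threshold.
  Eli: 2 of 3 neighbours ≥ 2, becomes infected.
  Mo: 1 of 3 neighbours < 2, below threshold.
Round 3 — no new infections; cascade stops.

2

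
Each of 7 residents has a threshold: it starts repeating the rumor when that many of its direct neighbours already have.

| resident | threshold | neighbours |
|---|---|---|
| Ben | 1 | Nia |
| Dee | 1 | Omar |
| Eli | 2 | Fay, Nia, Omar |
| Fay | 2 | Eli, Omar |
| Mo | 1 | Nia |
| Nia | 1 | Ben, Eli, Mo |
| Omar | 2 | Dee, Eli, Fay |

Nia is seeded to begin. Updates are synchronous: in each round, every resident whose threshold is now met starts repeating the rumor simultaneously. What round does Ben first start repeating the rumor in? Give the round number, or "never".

Round 1 — Nia starts repeating the rumor (initial).
Round 2 — checking thresholds:
  Ben: 1 of 1 neighbours ≥ 1, starts repeating the rumor.
  Eli: 1 of 3 neighbours < 2, below threshold.
  Mo: 1 of 1 neighbours ≥ 1, starts repeating the rumor.
Round 3 — no new spreads; cascade stops.

2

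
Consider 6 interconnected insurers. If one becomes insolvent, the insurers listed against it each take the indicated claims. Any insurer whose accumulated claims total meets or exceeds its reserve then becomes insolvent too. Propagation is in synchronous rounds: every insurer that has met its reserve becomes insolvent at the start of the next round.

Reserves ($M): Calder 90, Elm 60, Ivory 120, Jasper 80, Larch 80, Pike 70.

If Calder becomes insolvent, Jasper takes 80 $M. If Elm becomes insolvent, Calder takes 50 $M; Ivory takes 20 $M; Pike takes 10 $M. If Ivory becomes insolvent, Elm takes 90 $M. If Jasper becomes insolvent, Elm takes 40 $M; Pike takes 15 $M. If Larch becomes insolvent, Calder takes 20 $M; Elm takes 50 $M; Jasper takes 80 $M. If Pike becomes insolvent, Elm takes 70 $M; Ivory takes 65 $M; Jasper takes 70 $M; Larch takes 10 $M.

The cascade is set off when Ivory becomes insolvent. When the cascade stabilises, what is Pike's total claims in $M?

10

Round 1 — Ivory becomes insolvent (initial).
  Elm: +90 → 90 ≥ 60
Round 2 — Elm becomes insolvent.
  Calder: +50 → 50 < 90
  Pike: +10 → 10 < 70
No further insolvencies.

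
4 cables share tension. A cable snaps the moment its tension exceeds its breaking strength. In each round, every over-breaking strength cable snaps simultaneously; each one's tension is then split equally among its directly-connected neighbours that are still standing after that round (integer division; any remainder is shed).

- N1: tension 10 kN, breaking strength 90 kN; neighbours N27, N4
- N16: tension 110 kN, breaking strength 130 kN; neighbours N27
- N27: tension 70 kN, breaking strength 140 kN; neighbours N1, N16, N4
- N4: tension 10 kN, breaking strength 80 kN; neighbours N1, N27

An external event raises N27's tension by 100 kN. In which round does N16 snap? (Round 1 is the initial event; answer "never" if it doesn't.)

2

Round 1 — N27 at 170 > 140. N27 snaps.
  N27 sheds 170 kN to N1, N16, N4: 56 each (2 lost).
    N1: 10+56 = 66 ≤ 90
    N16: 110+56 = 166 > 130
    N4: 10+56 = 66 ≤ 80
Round 2 — N16 snaps.
  N16 sheds 166 kN: no online neighbours, lost.
No further breaks.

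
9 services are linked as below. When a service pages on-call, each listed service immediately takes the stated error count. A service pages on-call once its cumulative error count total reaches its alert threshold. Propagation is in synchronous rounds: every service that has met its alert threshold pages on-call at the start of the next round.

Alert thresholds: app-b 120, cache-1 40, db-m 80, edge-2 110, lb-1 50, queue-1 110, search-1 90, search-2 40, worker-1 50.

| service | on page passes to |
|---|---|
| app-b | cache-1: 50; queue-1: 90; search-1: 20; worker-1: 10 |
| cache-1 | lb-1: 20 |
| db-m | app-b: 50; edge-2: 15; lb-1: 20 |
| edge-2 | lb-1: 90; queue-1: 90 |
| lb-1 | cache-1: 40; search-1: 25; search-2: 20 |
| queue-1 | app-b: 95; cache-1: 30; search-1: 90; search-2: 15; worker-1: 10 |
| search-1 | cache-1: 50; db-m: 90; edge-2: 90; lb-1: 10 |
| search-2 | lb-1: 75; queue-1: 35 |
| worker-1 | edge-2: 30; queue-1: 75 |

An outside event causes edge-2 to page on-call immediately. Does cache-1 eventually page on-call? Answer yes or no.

Round 1 — edge-2 pages on-call (initial).
  lb-1: +90 → 90 ≥ 50
  queue-1: +90 → 90 < 110
Round 2 — lb-1 pages on-call.
  cache-1: +40 → 40 ≥ 40
  search-1: +25 → 25 < 90
  search-2: +20 → 20 < 40
Round 3 — cache-1 pages on-call.
No further pages.

yes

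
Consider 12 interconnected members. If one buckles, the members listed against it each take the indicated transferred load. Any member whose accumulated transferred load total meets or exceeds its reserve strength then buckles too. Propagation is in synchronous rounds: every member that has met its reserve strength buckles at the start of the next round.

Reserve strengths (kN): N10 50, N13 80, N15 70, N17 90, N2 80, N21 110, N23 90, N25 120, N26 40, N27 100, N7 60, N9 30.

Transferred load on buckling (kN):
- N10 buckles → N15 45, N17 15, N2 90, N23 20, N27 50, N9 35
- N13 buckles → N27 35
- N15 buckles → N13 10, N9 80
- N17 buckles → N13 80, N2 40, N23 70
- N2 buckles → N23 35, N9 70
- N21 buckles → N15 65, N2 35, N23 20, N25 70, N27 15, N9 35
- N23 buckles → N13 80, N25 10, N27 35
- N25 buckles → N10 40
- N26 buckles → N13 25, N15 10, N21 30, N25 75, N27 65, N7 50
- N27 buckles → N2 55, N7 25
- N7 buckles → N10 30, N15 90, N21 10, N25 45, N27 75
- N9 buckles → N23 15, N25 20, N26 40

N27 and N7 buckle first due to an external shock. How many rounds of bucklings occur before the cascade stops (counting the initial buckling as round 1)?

7

Round 1 — N27, N7 buckle (initial).
  N10: +30 → 30 < 50
  N15: +90 → 90 ≥ 70
  N2: +55 → 55 < 80
  N21: +10 → 10 < 110
  N25: +45 → 45 < 120
Round 2 — N15 buckles.
  N13: +10 → 10 < 80
  N9: +80 → 80 ≥ 30
Round 3 — N9 buckles.
  N23: +15 → 15 < 90
  N25: +20 → 65 < 120
  N26: +40 → 40 ≥ 40
Round 4 — N26 buckles.
  N13: +25 → 35 < 80
  N21: +30 → 40 < 110
  N25: +75 → 140 ≥ 120
Round 5 — N25 buckles.
  N10: +40 → 70 ≥ 50
Round 6 — N10 buckles.
  N17: +15 → 15 < 90
  N2: +90 → 145 ≥ 80
  N23: +20 → 35 < 90
Round 7 — N2 buckles.
  N23: +35 → 70 < 90
No further bucklings.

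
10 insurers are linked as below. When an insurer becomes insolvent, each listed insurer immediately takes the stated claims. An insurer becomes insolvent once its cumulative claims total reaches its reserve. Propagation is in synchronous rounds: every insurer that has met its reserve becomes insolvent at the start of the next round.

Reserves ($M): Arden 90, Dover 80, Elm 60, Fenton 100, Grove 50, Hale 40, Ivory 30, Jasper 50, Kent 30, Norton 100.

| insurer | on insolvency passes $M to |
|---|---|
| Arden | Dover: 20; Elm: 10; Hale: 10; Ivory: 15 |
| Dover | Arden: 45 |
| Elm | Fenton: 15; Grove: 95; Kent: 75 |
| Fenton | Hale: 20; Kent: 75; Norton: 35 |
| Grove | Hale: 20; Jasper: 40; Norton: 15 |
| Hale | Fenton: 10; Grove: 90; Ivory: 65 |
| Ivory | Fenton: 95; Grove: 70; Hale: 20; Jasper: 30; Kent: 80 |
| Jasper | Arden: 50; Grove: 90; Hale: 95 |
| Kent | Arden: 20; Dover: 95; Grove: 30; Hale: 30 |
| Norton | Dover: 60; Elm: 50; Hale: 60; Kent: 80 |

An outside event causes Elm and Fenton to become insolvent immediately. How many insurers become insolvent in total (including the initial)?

9

Round 1 — Elm, Fenton become insolvent (initial).
  Grove: +95 → 95 ≥ 50
  Hale: +20 → 20 < 40
  Kent: +75+75 → 150 ≥ 30
  Norton: +35 → 35 < 100
Round 2 — Grove, Kent become insolvent.
  Arden: +20 → 20 < 90
  Dover: +95 → 95 ≥ 80
  Hale: +20+30 → 70 ≥ 40
  Jasper: +40 → 40 < 50
  Norton: +15 → 50 < 100
Round 3 — Dover, Hale become insolvent.
  Arden: +45 → 65 < 90
  Ivory: +65 → 65 ≥ 30
Round 4 — Ivory becomes insolvent.
  Jasper: +30 → 70 ≥ 50
Round 5 — Jasper becomes insolvent.
  Arden: +50 → 115 ≥ 90
Round 6 — Arden becomes insolvent.
No further insolvencies.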